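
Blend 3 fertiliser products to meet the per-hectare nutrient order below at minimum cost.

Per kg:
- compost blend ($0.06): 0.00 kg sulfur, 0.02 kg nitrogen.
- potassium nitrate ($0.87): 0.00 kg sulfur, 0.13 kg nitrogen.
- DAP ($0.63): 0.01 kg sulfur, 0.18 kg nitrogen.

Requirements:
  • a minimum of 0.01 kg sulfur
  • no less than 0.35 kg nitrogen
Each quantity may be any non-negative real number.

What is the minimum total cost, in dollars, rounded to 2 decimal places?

$1.14

Let x1 = kg of compost blend, x2 = kg of potassium nitrate, x3 = kg of DAP.
min 0.06x1 + 0.87x2 + 0.63x3 with:
  0.01x3 ≥ 0.01   (sulfur)
  0.02x1 + 0.13x2 + 0.18x3 ≥ 0.35   (nitrogen)
  x1, x2, x3 ≥ 0.
At the optimum only compost blend, DAP are positive (potassium nitrate = 0). Binding constraints: sulfur and nitrogen.
Solving gives x1 = 8.5, x3 = 1.
Cost = 0.06·8.5 + 0.63·1 = 1.1400.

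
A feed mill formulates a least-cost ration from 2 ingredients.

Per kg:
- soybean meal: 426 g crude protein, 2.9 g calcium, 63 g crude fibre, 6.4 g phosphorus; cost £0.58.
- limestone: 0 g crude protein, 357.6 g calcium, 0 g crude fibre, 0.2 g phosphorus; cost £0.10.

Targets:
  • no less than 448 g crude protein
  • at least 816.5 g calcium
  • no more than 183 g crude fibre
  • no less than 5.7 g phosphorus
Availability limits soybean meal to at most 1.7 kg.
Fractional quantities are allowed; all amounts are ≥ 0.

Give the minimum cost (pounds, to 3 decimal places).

£0.837

Set it up as a linear program. Let x1 = kg of soybean meal, x2 = kg of limestone.
min 0.58x1 + 0.1x2 s.t.:
  426x1 ≥ 448   (crude protein)
  2.9x1 + 357.6x2 ≥ 816.5   (calcium)
  63x1 ≤ 183   (crude fibre)
  6.4x1 + 0.2x2 ≥ 5.7   (phosphorus)
  x1 ≤ 1.7
  x1, x2 ≥ 0.
Both inputs are positive at the optimum. Binding constraints: crude protein and calcium.
Solving gives x1 = 1.0516, x2 = 2.2747.
Objective = 0.58·1.0516 + 0.1·2.2747 = 0.83740.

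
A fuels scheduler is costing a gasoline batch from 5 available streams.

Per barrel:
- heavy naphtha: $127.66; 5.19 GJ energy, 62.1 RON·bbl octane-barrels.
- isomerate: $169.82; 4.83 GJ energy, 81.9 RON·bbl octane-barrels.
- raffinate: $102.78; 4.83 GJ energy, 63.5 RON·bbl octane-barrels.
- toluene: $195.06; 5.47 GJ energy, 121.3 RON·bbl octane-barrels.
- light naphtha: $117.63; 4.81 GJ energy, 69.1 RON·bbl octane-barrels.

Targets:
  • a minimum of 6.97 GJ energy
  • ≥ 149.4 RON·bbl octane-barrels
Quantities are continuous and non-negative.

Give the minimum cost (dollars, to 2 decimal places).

Treat it as an LP. Let x1 = barrels of heavy naphtha, x2 = barrels of isomerate, x3 = barrels of raffinate, x4 = barrels of toluene, x5 = barrels of light naphtha.
Minimize 127.66x1 + 169.82x2 + 102.78x3 + 195.06x4 + 117.63x5 subject to:
  5.19x1 + 4.83x2 + 4.83x3 + 5.47x4 + 4.81x5 ≥ 6.97   (energy)
  62.1x1 + 81.9x2 + 63.5x3 + 121.3x4 + 69.1x5 ≥ 149.4   (octane-barrels)
  x1, x2, x3, x4, x5 ≥ 0.
The optimal basis is {raffinate, toluene}; heavy naphtha, isomerate, light naphtha drop out. There the energy and octane-barrels constraints are tight.
Optimal quantities: raffinate = 0.1184 barrels, toluene = 1.1697 barrels.
Hence cost = 102.78·0.1184 + 195.06·1.1697 = $240.3308.

$240.33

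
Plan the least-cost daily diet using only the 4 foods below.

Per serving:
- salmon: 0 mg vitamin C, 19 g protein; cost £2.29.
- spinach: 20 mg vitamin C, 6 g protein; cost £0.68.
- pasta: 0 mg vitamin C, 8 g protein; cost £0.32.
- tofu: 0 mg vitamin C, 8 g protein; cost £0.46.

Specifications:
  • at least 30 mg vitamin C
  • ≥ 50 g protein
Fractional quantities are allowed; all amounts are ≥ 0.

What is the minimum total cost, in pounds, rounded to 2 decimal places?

Treat it as an LP. Let x1 = servings of salmon, x2 = servings of spinach, x3 = servings of pasta, x4 = servings of tofu.
Minimize 2.29x1 + 0.68x2 + 0.32x3 + 0.46x4 with:
  20x2 ≥ 30   (vitamin C)
  19x1 + 6x2 + 8x3 + 8x4 ≥ 50   (protein)
  x1, x2, x3, x4 ≥ 0.
The minimum-cost mix takes nothing from salmon, tofu — only spinach, pasta. There the vitamin C and protein constraints are tight.
That vertex is x2 = 1.5, x3 = 5.125.
Cost = 0.68·1.5 + 0.32·5.125 = 2.6600.

£2.66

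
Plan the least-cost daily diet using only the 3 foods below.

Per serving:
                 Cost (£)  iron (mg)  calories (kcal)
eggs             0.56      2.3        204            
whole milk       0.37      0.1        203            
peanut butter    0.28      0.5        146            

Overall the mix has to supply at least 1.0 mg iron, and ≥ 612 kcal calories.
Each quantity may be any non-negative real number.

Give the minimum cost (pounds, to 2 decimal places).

£1.14

Let x1 = servings of eggs, x2 = servings of whole milk, x3 = servings of peanut butter.
min 0.56x1 + 0.37x2 + 0.28x3 with:
  2.3x1 + 0.1x2 + 0.5x3 ≥ 1   (iron)
  204x1 + 203x2 + 146x3 ≥ 612   (calories)
  x1, x2, x3 ≥ 0.
The optimal basis is {whole milk, peanut butter}; eggs drops out. Binding constraints: iron and calories.
Optimal quantities: whole milk = 1.841 servings, peanut butter = 1.632 servings.
Hence cost = 0.37·1.841 + 0.28·1.632 = £1.1381.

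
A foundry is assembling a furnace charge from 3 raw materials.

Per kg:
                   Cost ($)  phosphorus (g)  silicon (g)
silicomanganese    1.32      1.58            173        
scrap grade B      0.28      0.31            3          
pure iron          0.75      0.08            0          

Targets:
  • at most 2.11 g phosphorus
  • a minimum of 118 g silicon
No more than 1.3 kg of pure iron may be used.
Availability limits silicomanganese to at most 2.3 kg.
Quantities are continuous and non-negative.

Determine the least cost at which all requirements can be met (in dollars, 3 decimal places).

$0.900

Treat it as an LP. Let x1 = kg of silicomanganese, x2 = kg of scrap grade B, x3 = kg of pure iron.
min 1.32x1 + 0.28x2 + 0.75x3 s.t.:
  1.58x1 + 0.31x2 + 0.08x3 ≤ 2.11   (phosphorus)
  173x1 + 3x2 ≥ 118   (silicon)
  x3 ≤ 1.3
  x1 ≤ 2.3
  x1, x2, x3 ≥ 0.
The optimal basis is {silicomanganese}; scrap grade B, pure iron drop out. Binding constraint: silicon.
So silicomanganese = 0.6821 kg.
Hence cost = 1.32·0.6821 = $0.90037.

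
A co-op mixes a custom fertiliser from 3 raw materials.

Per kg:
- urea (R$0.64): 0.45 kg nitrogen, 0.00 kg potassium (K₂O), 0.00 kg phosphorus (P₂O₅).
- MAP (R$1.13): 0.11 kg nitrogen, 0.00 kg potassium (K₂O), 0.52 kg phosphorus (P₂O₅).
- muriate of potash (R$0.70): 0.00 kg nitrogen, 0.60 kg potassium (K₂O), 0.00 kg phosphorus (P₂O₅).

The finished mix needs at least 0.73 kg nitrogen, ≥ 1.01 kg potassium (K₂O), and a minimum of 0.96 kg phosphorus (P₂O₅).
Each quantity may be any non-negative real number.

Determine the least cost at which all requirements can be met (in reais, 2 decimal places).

Let x1 = kg of urea, x2 = kg of MAP, x3 = kg of muriate of potash.
min 0.64x1 + 1.13x2 + 0.7x3 with:
  0.45x1 + 0.11x2 ≥ 0.73   (nitrogen)
  0.6x3 ≥ 1.01   (potassium (K₂O))
  0.52x2 ≥ 0.96   (phosphorus (P₂O₅))
  x1, x2, x3 ≥ 0.
The optimal mix uses every input. The nitrogen, potassium (K₂O), phosphorus (P₂O₅) requirements are met with equality.
Solving gives x1 = 1.171, x2 = 1.846, x3 = 1.683.
Objective = 0.64·1.171 + 1.13·1.846 + 0.7·1.683 = 4.0135.

R$4.01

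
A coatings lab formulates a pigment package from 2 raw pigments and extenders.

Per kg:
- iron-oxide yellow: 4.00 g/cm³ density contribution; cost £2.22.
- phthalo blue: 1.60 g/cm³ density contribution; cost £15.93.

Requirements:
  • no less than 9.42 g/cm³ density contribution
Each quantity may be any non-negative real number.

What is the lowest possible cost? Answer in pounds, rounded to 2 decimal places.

£5.23

Set it up as a linear program. Let x1 = kg of iron-oxide yellow, x2 = kg of phthalo blue.
Minimize 2.22x1 + 15.93x2 subject to:
  4x1 + 1.6x2 ≥ 9.42   (density contribution)
  x1, x2 ≥ 0.
At the optimum only iron-oxide yellow is positive (phthalo blue = 0). There the density contribution constraint is tight.
That vertex is x1 = 2.355.
Hence cost = 2.22·2.355 = £5.2281.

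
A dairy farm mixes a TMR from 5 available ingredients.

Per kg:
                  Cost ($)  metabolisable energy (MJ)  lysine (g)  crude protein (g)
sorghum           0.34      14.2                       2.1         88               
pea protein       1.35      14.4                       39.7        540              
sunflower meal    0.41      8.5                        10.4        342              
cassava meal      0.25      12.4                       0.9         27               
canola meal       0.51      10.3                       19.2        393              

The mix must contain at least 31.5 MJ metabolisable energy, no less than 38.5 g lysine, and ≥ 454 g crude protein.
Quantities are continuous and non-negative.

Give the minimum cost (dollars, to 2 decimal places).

This is a linear program. Let x1 = kg of sorghum, x2 = kg of pea protein, x3 = kg of sunflower meal, x4 = kg of cassava meal, x5 = kg of canola meal.
min 0.34x1 + 1.35x2 + 0.41x3 + 0.25x4 + 0.51x5 subject to:
  14.2x1 + 14.4x2 + 8.5x3 + 12.4x4 + 10.3x5 ≥ 31.5   (metabolisable energy)
  2.1x1 + 39.7x2 + 10.4x3 + 0.9x4 + 19.2x5 ≥ 38.5   (lysine)
  88x1 + 540x2 + 342x3 + 27x4 + 393x5 ≥ 454   (crude protein)
  x1, x2, x3, x4, x5 ≥ 0.
The minimum-cost mix takes nothing from sorghum, pea protein, sunflower meal — only cassava meal, canola meal. There the metabolisable energy and lysine constraints are tight.
That vertex is x4 = 0.9101, x5 = 1.963.
Objective = 0.25·0.9101 + 0.51·1.963 = 1.2287.

$1.23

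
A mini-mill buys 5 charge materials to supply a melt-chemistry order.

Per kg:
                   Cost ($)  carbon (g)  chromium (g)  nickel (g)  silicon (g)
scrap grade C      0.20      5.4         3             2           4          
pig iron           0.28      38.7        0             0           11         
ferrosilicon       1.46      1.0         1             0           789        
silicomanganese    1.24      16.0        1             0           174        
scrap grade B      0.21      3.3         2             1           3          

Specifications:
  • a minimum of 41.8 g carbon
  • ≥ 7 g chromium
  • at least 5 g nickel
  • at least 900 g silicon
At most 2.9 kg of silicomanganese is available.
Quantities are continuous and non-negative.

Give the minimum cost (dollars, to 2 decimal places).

Let x1 = kg of scrap grade C, x2 = kg of pig iron, x3 = kg of ferrosilicon, x4 = kg of silicomanganese, x5 = kg of scrap grade B.
min 0.2x1 + 0.28x2 + 1.46x3 + 1.24x4 + 0.21x5 with:
  5.4x1 + 38.7x2 + 1x3 + 16x4 + 3.3x5 ≥ 41.8   (carbon)
  3x1 + 1x3 + 1x4 + 2x5 ≥ 7   (chromium)
  2x1 + 1x5 ≥ 5   (nickel)
  4x1 + 11x2 + 789x3 + 174x4 + 3x5 ≥ 900   (silicon)
  x4 ≤ 2.9
  x1, x2, x3, x4, x5 ≥ 0.
The minimum-cost mix takes nothing from silicomanganese, scrap grade B — only scrap grade C, pig iron, ferrosilicon. There the carbon, nickel, silicon constraints are tight.
Optimal quantities: scrap grade C = 2.5 kg, pig iron = 0.7024 kg, ferrosilicon = 1.118 kg.
Hence cost = 0.2·2.5 + 0.28·0.7024 + 1.46·1.118 = $2.3290.

$2.33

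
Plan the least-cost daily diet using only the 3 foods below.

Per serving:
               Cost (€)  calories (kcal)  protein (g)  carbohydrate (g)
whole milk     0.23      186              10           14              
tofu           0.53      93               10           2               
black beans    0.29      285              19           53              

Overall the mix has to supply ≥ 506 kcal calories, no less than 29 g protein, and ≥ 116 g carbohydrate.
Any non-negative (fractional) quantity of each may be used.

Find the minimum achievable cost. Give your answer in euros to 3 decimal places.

€0.635

Set it up as a linear program. Let x1 = servings of whole milk, x2 = servings of tofu, x3 = servings of black beans.
min 0.23x1 + 0.53x2 + 0.29x3 subject to:
  186x1 + 93x2 + 285x3 ≥ 506   (calories)
  10x1 + 10x2 + 19x3 ≥ 29   (protein)
  14x1 + 2x2 + 53x3 ≥ 116   (carbohydrate)
  x1, x2, x3 ≥ 0.
At the optimum only black beans is positive (whole milk, tofu = 0). There the carbohydrate constraint is tight.
So black beans = 2.189 servings.
Total cost: 0.29·2.189 = 0.63481.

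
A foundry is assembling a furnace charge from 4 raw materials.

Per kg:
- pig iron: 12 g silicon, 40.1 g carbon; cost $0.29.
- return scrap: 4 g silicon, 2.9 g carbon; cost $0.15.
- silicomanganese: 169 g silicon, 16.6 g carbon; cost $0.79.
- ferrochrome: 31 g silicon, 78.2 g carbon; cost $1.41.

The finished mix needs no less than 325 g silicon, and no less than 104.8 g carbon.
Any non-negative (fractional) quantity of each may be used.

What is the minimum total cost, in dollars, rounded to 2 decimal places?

Let x1 = kg of pig iron, x2 = kg of return scrap, x3 = kg of silicomanganese, x4 = kg of ferrochrome.
min 0.29x1 + 0.15x2 + 0.79x3 + 1.41x4 s.t.:
  12x1 + 4x2 + 169x3 + 31x4 ≥ 325   (silicon)
  40.1x1 + 2.9x2 + 16.6x3 + 78.2x4 ≥ 104.8   (carbon)
  x1, x2, x3, x4 ≥ 0.
At the optimum only pig iron, silicomanganese are positive (return scrap, ferrochrome = 0). The silicon and carbon requirements are met with equality.
Solving gives x1 = 1.872, x3 = 1.79.
Hence cost = 0.29·1.872 + 0.79·1.79 = $1.9570.

$1.96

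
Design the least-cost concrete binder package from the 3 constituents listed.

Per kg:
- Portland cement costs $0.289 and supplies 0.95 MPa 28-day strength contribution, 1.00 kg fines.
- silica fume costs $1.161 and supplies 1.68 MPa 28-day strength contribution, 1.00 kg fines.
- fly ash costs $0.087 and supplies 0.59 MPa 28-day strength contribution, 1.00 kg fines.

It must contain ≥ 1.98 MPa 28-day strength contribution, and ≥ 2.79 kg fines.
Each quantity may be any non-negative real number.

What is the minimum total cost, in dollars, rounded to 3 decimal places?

$0.292

Let x1 = kg of Portland cement, x2 = kg of silica fume, x3 = kg of fly ash.
Minimise 0.289x1 + 1.161x2 + 0.087x3 subject to:
  0.95x1 + 1.68x2 + 0.59x3 ≥ 1.98   (28-day strength contribution)
  1x1 + 1x2 + 1x3 ≥ 2.79   (fines)
  x1, x2, x3 ≥ 0.
The cheapest feasible vertex uses only fly ash; Portland cement, silica fume are not used. There the 28-day strength contribution constraint is tight.
Optimal quantities: fly ash = 3.356 kg.
Cost = 0.087·3.356 = 0.29197.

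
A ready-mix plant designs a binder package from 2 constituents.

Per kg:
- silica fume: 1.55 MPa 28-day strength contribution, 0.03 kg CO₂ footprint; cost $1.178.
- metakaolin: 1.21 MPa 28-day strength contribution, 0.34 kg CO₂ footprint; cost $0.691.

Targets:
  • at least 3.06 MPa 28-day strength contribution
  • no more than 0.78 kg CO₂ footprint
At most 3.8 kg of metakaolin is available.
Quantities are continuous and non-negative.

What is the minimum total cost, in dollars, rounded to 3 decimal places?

Treat it as an LP. Let x1 = kg of silica fume, x2 = kg of metakaolin.
min 1.178x1 + 0.691x2 with:
  1.55x1 + 1.21x2 ≥ 3.06   (28-day strength contribution)
  0.03x1 + 0.34x2 ≤ 0.78   (CO₂ footprint)
  x2 ≤ 3.8
  x1, x2 ≥ 0.
Both inputs are positive at the optimum. Binding constraints: 28-day strength contribution and CO₂ footprint.
Solving gives x1 = 0.1969, x2 = 2.277.
Hence cost = 1.178·0.1969 + 0.691·2.277 = $1.80536.

$1.805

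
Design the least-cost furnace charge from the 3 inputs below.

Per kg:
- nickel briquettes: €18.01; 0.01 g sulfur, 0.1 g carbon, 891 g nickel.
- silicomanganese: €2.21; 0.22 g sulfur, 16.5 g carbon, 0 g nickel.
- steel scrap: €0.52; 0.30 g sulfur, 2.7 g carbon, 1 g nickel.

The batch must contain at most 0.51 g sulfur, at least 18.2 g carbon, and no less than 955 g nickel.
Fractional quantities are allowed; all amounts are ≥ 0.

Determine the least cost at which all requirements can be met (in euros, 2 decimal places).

Let x1 = kg of nickel briquettes, x2 = kg of silicomanganese, x3 = kg of steel scrap.
Minimise 18.01x1 + 2.21x2 + 0.52x3 with:
  0.01x1 + 0.22x2 + 0.3x3 ≤ 0.51   (sulfur)
  0.1x1 + 16.5x2 + 2.7x3 ≥ 18.2   (carbon)
  891x1 + 1x3 ≥ 955   (nickel)
  x1, x2, x3 ≥ 0.
The cheapest feasible vertex uses only nickel briquettes, silicomanganese; steel scrap is not used. Binding constraints: carbon and nickel.
So nickel briquettes = 1.072 kg, silicomanganese = 1.097 kg.
Objective = 18.01·1.072 + 2.21·1.097 = 21.7311.

€21.73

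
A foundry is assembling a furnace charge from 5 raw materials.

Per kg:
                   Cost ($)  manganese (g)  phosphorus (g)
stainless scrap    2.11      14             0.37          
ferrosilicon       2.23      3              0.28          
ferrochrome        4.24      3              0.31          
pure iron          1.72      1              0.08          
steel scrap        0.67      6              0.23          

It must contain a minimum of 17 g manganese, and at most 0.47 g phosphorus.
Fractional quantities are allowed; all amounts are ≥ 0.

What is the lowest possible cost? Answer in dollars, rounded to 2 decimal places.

$2.49

Treat it as an LP. Let x1 = kg of stainless scrap, x2 = kg of ferrosilicon, x3 = kg of ferrochrome, x4 = kg of pure iron, x5 = kg of steel scrap.
min 2.11x1 + 2.23x2 + 4.24x3 + 1.72x4 + 0.67x5 s.t.:
  14x1 + 3x2 + 3x3 + 1x4 + 6x5 ≥ 17   (manganese)
  0.37x1 + 0.28x2 + 0.31x3 + 0.08x4 + 0.23x5 ≤ 0.47   (phosphorus)
  x1, x2, x3, x4, x5 ≥ 0.
The minimum-cost mix takes nothing from ferrosilicon, ferrochrome, pure iron — only stainless scrap, steel scrap. There the manganese and phosphorus constraints are tight.
Solving gives x1 = 1.09, x5 = 0.29.
Cost = 2.11·1.09 + 0.67·0.29 = 2.4942.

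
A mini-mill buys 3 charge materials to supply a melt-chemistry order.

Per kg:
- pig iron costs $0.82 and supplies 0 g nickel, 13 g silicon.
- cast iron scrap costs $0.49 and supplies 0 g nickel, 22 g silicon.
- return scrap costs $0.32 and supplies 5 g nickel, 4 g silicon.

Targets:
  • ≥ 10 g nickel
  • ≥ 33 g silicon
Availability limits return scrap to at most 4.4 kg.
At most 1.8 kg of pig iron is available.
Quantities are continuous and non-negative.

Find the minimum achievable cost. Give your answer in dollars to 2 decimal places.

Treat it as an LP. Let x1 = kg of pig iron, x2 = kg of cast iron scrap, x3 = kg of return scrap.
Minimise 0.82x1 + 0.49x2 + 0.32x3 with:
  5x3 ≥ 10   (nickel)
  13x1 + 22x2 + 4x3 ≥ 33   (silicon)
  x3 ≤ 4.4
  x1 ≤ 1.8
  x1, x2, x3 ≥ 0.
The optimal basis is {cast iron scrap, return scrap}; pig iron drops out. Binding constraints: nickel and silicon.
Solving gives x2 = 1.136, x3 = 2.
Cost = 0.49·1.136 + 0.32·2 = 1.1966.

$1.20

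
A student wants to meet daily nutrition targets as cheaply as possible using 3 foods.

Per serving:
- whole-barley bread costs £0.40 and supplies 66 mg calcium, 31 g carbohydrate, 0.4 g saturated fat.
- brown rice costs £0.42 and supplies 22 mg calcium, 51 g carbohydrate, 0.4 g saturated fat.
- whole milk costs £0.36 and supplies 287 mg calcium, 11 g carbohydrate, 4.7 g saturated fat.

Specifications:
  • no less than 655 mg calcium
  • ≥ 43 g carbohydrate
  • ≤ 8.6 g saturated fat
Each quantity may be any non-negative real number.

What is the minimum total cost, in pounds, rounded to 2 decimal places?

Let x1 = servings of whole-barley bread, x2 = servings of brown rice, x3 = servings of whole milk.
Minimise 0.4x1 + 0.42x2 + 0.36x3 subject to:
  66x1 + 22x2 + 287x3 ≥ 655   (calcium)
  31x1 + 51x2 + 11x3 ≥ 43   (carbohydrate)
  0.4x1 + 0.4x2 + 4.7x3 ≤ 8.6   (saturated fat)
  x1, x2, x3 ≥ 0.
The minimum-cost mix takes nothing from brown rice — only whole-barley bread, whole milk. There the calcium and saturated fat constraints are tight.
Solving gives x1 = 3.123, x3 = 1.564.
Cost = 0.4·3.123 + 0.36·1.564 = 1.8122.

£1.81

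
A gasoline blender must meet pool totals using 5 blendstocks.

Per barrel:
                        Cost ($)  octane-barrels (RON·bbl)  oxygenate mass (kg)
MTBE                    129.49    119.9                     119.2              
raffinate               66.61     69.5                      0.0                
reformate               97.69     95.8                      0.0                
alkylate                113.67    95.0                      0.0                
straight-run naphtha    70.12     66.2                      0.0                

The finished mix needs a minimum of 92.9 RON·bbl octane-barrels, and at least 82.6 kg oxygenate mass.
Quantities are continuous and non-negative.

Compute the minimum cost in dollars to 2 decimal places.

$99.14

Set it up as a linear program. Let x1 = barrels of MTBE, x2 = barrels of raffinate, x3 = barrels of reformate, x4 = barrels of alkylate, x5 = barrels of straight-run naphtha.
min 129.49x1 + 66.61x2 + 97.69x3 + 113.67x4 + 70.12x5 with:
  119.9x1 + 69.5x2 + 95.8x3 + 95x4 + 66.2x5 ≥ 92.9   (octane-barrels)
  119.2x1 ≥ 82.6   (oxygenate mass)
  x1, x2, x3, x4, x5 ≥ 0.
The minimum-cost mix takes nothing from reformate, alkylate, straight-run naphtha — only MTBE, raffinate. There the octane-barrels and oxygenate mass constraints are tight.
Optimal quantities: MTBE = 0.693 barrels, raffinate = 0.1412 barrels.
Total cost: 129.49·0.693 + 66.61·0.1412 = 99.1419.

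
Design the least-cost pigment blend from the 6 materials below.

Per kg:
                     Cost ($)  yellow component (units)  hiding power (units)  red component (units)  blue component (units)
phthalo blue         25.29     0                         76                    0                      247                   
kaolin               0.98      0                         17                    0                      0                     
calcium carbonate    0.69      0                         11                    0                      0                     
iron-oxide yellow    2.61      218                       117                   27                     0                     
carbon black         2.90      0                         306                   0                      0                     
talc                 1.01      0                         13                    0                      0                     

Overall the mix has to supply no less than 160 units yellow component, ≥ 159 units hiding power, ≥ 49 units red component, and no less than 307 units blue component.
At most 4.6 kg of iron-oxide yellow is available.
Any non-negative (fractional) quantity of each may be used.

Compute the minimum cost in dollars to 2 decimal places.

$36.17

Treat it as an LP. Let x1 = kg of phthalo blue, x2 = kg of kaolin, x3 = kg of calcium carbonate, x4 = kg of iron-oxide yellow, x5 = kg of carbon black, x6 = kg of talc.
Minimize 25.29x1 + 0.98x2 + 0.69x3 + 2.61x4 + 2.9x5 + 1.01x6 s.t.:
  218x4 ≥ 160   (yellow component)
  76x1 + 17x2 + 11x3 + 117x4 + 306x5 + 13x6 ≥ 159   (hiding power)
  27x4 ≥ 49   (red component)
  247x1 ≥ 307   (blue component)
  x4 ≤ 4.6
  x1, x2, x3, x4, x5, x6 ≥ 0.
At the optimum only phthalo blue, iron-oxide yellow are positive (kaolin, calcium carbonate, carbon black, talc = 0). There the red component and blue component constraints are tight.
That vertex is x1 = 1.243, x4 = 1.815.
Hence cost = 25.29·1.243 + 2.61·1.815 = $36.1726.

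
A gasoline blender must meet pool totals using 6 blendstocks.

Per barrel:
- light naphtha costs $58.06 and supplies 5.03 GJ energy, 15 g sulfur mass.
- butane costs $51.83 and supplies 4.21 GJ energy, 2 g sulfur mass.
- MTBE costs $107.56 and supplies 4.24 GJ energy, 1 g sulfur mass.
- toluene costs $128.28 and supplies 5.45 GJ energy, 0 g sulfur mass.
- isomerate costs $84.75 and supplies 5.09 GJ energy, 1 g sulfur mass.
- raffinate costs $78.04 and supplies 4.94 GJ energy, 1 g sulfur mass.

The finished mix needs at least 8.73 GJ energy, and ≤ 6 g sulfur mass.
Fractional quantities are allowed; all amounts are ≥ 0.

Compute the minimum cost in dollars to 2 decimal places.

$106.91

Set it up as a linear program. Let x1 = barrels of light naphtha, x2 = barrels of butane, x3 = barrels of MTBE, x4 = barrels of toluene, x5 = barrels of isomerate, x6 = barrels of raffinate.
Minimise 58.06x1 + 51.83x2 + 107.56x3 + 128.28x4 + 84.75x5 + 78.04x6 with:
  5.03x1 + 4.21x2 + 4.24x3 + 5.45x4 + 5.09x5 + 4.94x6 ≥ 8.73   (energy)
  15x1 + 2x2 + 1x3 + 1x5 + 1x6 ≤ 6   (sulfur mass)
  x1, x2, x3, x4, x5, x6 ≥ 0.
The cheapest feasible vertex uses only light naphtha, butane; MTBE, toluene, isomerate, raffinate are not used. Binding constraints: energy and sulfur mass.
Optimal quantities: light naphtha = 0.14692 barrels, butane = 1.8981 barrels.
Hence cost = 58.06·0.14692 + 51.83·1.8981 = $106.9087.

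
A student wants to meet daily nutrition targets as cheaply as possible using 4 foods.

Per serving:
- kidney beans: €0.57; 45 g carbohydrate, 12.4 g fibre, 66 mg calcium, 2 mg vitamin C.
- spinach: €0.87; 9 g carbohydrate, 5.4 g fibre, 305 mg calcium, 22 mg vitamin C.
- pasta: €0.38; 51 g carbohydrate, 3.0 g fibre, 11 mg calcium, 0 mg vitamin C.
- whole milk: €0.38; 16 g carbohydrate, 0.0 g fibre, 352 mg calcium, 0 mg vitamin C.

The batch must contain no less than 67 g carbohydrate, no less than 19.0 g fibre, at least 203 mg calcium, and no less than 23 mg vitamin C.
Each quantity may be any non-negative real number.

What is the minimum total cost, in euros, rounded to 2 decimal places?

This is a linear program. Let x1 = servings of kidney beans, x2 = servings of spinach, x3 = servings of pasta, x4 = servings of whole milk.
Minimise 0.57x1 + 0.87x2 + 0.38x3 + 0.38x4 with:
  45x1 + 9x2 + 51x3 + 16x4 ≥ 67   (carbohydrate)
  12.4x1 + 5.4x2 + 3x3 ≥ 19   (fibre)
  66x1 + 305x2 + 11x3 + 352x4 ≥ 203   (calcium)
  2x1 + 22x2 ≥ 23   (vitamin C)
  x1, x2, x3, x4 ≥ 0.
The minimum-cost mix takes nothing from whole milk — only kidney beans, spinach, pasta. The carbohydrate, fibre, vitamin C requirements are met with equality.
Solving gives x1 = 1.071, x2 = 0.9481, x3 = 0.2018.
Total cost: 0.57·1.071 + 0.87·0.9481 + 0.38·0.2018 = 1.5120.

€1.51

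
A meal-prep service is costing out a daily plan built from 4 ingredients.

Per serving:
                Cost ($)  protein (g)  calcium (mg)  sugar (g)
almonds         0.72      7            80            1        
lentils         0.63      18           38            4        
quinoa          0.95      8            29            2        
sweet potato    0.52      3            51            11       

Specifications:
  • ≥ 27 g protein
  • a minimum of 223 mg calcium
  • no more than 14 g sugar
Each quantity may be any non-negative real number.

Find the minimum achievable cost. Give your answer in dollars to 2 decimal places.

Treat it as an LP. Let x1 = servings of almonds, x2 = servings of lentils, x3 = servings of quinoa, x4 = servings of sweet potato.
Minimize 0.72x1 + 0.63x2 + 0.95x3 + 0.52x4 subject to:
  7x1 + 18x2 + 8x3 + 3x4 ≥ 27   (protein)
  80x1 + 38x2 + 29x3 + 51x4 ≥ 223   (calcium)
  1x1 + 4x2 + 2x3 + 11x4 ≤ 14   (sugar)
  x1, x2, x3, x4 ≥ 0.
At the optimum only almonds, lentils are positive (quinoa, sweet potato = 0). The protein and calcium requirements are met with equality.
Solving gives x1 = 2.545, x2 = 0.5102.
Cost = 0.72·2.545 + 0.63·0.5102 = 2.1538.

$2.15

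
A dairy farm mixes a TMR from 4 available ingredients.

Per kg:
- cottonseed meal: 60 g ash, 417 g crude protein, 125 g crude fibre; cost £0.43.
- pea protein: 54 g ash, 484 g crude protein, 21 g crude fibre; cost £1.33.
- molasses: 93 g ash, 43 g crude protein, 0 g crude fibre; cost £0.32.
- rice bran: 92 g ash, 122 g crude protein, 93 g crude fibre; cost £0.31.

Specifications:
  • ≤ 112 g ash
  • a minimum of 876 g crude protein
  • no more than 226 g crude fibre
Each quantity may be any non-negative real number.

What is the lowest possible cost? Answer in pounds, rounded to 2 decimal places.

Set it up as a linear program. Let x1 = kg of cottonseed meal, x2 = kg of pea protein, x3 = kg of molasses, x4 = kg of rice bran.
Minimize 0.43x1 + 1.33x2 + 0.32x3 + 0.31x4 s.t.:
  60x1 + 54x2 + 93x3 + 92x4 ≤ 112   (ash)
  417x1 + 484x2 + 43x3 + 122x4 ≥ 876   (crude protein)
  125x1 + 21x2 + 93x4 ≤ 226   (crude fibre)
  x1, x2, x3, x4 ≥ 0.
The optimal basis is {cottonseed meal, pea protein}; molasses, rice bran drop out. The ash and crude protein requirements are met with equality.
Solving gives x1 = 1.059, x2 = 0.8979.
Objective = 0.43·1.059 + 1.33·0.8979 = 1.6496.

£1.65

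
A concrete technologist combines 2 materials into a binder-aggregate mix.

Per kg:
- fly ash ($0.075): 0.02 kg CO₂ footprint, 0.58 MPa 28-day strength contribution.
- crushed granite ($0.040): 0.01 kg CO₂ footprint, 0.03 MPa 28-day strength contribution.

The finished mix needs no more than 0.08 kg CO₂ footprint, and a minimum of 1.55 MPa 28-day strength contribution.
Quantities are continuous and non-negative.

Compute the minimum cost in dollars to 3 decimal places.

$0.200

Set it up as a linear program. Let x1 = kg of fly ash, x2 = kg of crushed granite.
Minimise 0.075x1 + 0.04x2 with:
  0.02x1 + 0.01x2 ≤ 0.08   (CO₂ footprint)
  0.58x1 + 0.03x2 ≥ 1.55   (28-day strength contribution)
  x1, x2 ≥ 0.
The minimum-cost mix takes nothing from crushed granite — only fly ash. Binding constraint: 28-day strength contribution.
So fly ash = 2.672 kg.
Cost = 0.075·2.672 = 0.20040.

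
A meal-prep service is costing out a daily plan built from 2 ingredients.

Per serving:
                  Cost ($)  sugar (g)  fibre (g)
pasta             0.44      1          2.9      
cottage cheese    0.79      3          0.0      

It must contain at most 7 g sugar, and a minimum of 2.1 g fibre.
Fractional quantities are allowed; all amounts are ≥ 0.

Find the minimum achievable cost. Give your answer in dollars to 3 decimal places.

Let x1 = servings of pasta, x2 = servings of cottage cheese.
Minimise 0.44x1 + 0.79x2 subject to:
  1x1 + 3x2 ≤ 7   (sugar)
  2.9x1 ≥ 2.1   (fibre)
  x1, x2 ≥ 0.
The cheapest feasible vertex uses only pasta; cottage cheese is not used. The fibre requirement is met with equality.
Solving gives x1 = 0.7241.
Objective = 0.44·0.7241 = 0.31860.

$0.319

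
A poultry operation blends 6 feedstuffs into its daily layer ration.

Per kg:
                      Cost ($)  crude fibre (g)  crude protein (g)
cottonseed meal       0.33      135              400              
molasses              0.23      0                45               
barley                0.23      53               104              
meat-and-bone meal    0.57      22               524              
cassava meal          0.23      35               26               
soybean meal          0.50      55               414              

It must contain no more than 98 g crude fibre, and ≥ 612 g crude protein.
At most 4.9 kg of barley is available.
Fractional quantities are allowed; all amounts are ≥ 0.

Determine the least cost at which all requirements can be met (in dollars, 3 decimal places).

$0.601

Treat it as an LP. Let x1 = kg of cottonseed meal, x2 = kg of molasses, x3 = kg of barley, x4 = kg of meat-and-bone meal, x5 = kg of cassava meal, x6 = kg of soybean meal.
min 0.33x1 + 0.23x2 + 0.23x3 + 0.57x4 + 0.23x5 + 0.5x6 s.t.:
  135x1 + 53x3 + 22x4 + 35x5 + 55x6 ≤ 98   (crude fibre)
  400x1 + 45x2 + 104x3 + 524x4 + 26x5 + 414x6 ≥ 612   (crude protein)
  x3 ≤ 4.9
  x1, x2, x3, x4, x5, x6 ≥ 0.
At the optimum only cottonseed meal, meat-and-bone meal are positive (molasses, barley, cassava meal, soybean meal = 0). The crude fibre and crude protein requirements are met with equality.
That vertex is x1 = 0.6117, x4 = 0.701.
Total cost: 0.33·0.6117 + 0.57·0.701 = 0.60143.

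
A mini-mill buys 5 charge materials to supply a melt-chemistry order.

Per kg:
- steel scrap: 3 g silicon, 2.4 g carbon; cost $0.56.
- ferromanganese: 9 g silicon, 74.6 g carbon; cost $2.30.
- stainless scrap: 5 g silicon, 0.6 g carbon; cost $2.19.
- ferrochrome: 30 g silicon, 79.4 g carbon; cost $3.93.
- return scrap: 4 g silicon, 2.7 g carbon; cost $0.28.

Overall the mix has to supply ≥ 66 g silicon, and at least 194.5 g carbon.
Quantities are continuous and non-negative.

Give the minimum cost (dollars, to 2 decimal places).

Let x1 = kg of steel scrap, x2 = kg of ferromanganese, x3 = kg of stainless scrap, x4 = kg of ferrochrome, x5 = kg of return scrap.
Minimise 0.56x1 + 2.3x2 + 2.19x3 + 3.93x4 + 0.28x5 with:
  3x1 + 9x2 + 5x3 + 30x4 + 4x5 ≥ 66   (silicon)
  2.4x1 + 74.6x2 + 0.6x3 + 79.4x4 + 2.7x5 ≥ 194.5   (carbon)
  x1, x2, x3, x4, x5 ≥ 0.
The cheapest feasible vertex uses only ferromanganese, return scrap; steel scrap, stainless scrap, ferrochrome are not used. Binding constraints: silicon and carbon.
Optimal quantities: ferromanganese = 2.188 kg, return scrap = 11.58 kg.
Total cost: 2.3·2.188 + 0.28·11.58 = 8.2748.

$8.27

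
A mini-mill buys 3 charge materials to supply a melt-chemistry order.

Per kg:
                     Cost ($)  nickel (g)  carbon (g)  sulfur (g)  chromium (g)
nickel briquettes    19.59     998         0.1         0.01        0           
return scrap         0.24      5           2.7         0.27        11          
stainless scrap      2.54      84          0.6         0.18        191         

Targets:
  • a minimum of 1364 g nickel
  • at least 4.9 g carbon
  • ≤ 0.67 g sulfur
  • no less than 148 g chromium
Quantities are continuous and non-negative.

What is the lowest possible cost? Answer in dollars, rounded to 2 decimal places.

$27.61

Set it up as a linear program. Let x1 = kg of nickel briquettes, x2 = kg of return scrap, x3 = kg of stainless scrap.
Minimise 19.59x1 + 0.24x2 + 2.54x3 subject to:
  998x1 + 5x2 + 84x3 ≥ 1364   (nickel)
  0.1x1 + 2.7x2 + 0.6x3 ≥ 4.9   (carbon)
  0.01x1 + 0.27x2 + 0.18x3 ≤ 0.67   (sulfur)
  11x2 + 191x3 ≥ 148   (chromium)
  x1, x2, x3 ≥ 0.
The optimal mix uses every input. The nickel, carbon, chromium requirements are met with equality.
That vertex is x1 = 1.301, x2 = 1.615, x3 = 0.6819.
Hence cost = 19.59·1.301 + 0.24·1.615 + 2.54·0.6819 = $27.6062.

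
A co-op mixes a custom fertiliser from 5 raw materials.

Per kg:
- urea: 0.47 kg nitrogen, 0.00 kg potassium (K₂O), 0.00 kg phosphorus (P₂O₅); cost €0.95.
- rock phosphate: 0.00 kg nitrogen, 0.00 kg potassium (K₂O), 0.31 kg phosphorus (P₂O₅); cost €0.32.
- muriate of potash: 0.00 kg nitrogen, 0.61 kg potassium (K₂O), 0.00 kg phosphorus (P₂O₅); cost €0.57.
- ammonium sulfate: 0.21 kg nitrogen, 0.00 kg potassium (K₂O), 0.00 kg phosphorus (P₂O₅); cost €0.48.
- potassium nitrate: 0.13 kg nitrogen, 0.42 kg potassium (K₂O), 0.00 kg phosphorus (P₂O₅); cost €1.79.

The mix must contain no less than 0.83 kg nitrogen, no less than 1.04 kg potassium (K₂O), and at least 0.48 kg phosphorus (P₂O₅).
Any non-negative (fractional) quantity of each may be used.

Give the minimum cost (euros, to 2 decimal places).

Let x1 = kg of urea, x2 = kg of rock phosphate, x3 = kg of muriate of potash, x4 = kg of ammonium sulfate, x5 = kg of potassium nitrate.
Minimise 0.95x1 + 0.32x2 + 0.57x3 + 0.48x4 + 1.79x5 with:
  0.47x1 + 0.21x4 + 0.13x5 ≥ 0.83   (nitrogen)
  0.61x3 + 0.42x5 ≥ 1.04   (potassium (K₂O))
  0.31x2 ≥ 0.48   (phosphorus (P₂O₅))
  x1, x2, x3, x4, x5 ≥ 0.
The minimum-cost mix takes nothing from ammonium sulfate, potassium nitrate — only urea, rock phosphate, muriate of potash. The nitrogen, potassium (K₂O), phosphorus (P₂O₅) requirements are met with equality.
That vertex is x1 = 1.766, x2 = 1.548, x3 = 1.705.
Cost = 0.95·1.766 + 0.32·1.548 + 0.57·1.705 = 3.1449.

€3.14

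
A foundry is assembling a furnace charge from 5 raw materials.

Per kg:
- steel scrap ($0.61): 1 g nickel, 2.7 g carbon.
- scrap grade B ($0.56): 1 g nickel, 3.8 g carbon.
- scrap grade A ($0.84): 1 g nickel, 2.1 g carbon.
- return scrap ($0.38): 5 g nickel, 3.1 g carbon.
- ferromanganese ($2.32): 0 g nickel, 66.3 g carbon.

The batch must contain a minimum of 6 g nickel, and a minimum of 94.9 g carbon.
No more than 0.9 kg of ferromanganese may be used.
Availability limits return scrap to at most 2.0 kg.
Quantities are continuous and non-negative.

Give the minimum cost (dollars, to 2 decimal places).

$7.13

Let x1 = kg of steel scrap, x2 = kg of scrap grade B, x3 = kg of scrap grade A, x4 = kg of return scrap, x5 = kg of ferromanganese.
min 0.61x1 + 0.56x2 + 0.84x3 + 0.38x4 + 2.32x5 with:
  1x1 + 1x2 + 1x3 + 5x4 ≥ 6   (nickel)
  2.7x1 + 3.8x2 + 2.1x3 + 3.1x4 + 66.3x5 ≥ 94.9   (carbon)
  x5 ≤ 0.9
  x4 ≤ 2
  x1, x2, x3, x4, x5 ≥ 0.
The minimum-cost mix takes nothing from steel scrap, scrap grade A — only scrap grade B, return scrap, ferromanganese. The carbon, the ferromanganese cap, the return scrap cap requirements are met with equality.
So scrap grade B = 7.639 kg, return scrap = 2 kg, ferromanganese = 0.9 kg.
Objective = 0.56·7.639 + 0.38·2 + 2.32·0.9 = 7.1258.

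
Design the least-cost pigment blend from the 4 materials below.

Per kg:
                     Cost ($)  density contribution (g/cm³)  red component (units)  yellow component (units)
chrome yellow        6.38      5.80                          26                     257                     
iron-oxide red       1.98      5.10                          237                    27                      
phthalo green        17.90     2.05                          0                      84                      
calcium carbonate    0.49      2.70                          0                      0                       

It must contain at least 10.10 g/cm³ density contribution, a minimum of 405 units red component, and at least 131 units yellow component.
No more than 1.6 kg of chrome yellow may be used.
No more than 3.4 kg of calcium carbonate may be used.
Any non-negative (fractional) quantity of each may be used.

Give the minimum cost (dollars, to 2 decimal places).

$5.44

Set it up as a linear program. Let x1 = kg of chrome yellow, x2 = kg of iron-oxide red, x3 = kg of phthalo green, x4 = kg of calcium carbonate.
Minimize 6.38x1 + 1.98x2 + 17.9x3 + 0.49x4 s.t.:
  5.8x1 + 5.1x2 + 2.05x3 + 2.7x4 ≥ 10.1   (density contribution)
  26x1 + 237x2 ≥ 405   (red component)
  257x1 + 27x2 + 84x3 ≥ 131   (yellow component)
  x1 ≤ 1.6
  x4 ≤ 3.4
  x1, x2, x3, x4 ≥ 0.
The optimal basis is {chrome yellow, iron-oxide red}; phthalo green, calcium carbonate drop out. There the red component and yellow component constraints are tight.
Solving gives x1 = 0.334, x2 = 1.672.
Cost = 6.38·0.334 + 1.98·1.672 = 5.4415.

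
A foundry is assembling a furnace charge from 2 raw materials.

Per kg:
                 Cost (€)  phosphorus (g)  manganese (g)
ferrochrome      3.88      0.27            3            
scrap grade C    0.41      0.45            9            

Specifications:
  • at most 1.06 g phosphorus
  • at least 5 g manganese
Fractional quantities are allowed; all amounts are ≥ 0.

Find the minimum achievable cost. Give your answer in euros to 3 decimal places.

€0.228

Let x1 = kg of ferrochrome, x2 = kg of scrap grade C.
Minimise 3.88x1 + 0.41x2 subject to:
  0.27x1 + 0.45x2 ≤ 1.06   (phosphorus)
  3x1 + 9x2 ≥ 5   (manganese)
  x1, x2 ≥ 0.
At the optimum only scrap grade C is positive (ferrochrome = 0). The manganese requirement is met with equality.
Solving gives x2 = 0.5556.
Objective = 0.41·0.5556 = 0.22780.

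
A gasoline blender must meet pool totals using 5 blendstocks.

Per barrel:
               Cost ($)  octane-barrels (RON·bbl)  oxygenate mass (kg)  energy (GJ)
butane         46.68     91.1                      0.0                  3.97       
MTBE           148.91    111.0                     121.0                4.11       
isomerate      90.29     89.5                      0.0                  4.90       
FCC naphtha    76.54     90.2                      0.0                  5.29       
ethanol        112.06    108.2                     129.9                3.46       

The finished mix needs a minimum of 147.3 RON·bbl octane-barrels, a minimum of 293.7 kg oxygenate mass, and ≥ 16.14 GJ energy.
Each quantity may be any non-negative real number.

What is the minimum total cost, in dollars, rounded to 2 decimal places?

$351.16

Treat it as an LP. Let x1 = barrels of butane, x2 = barrels of MTBE, x3 = barrels of isomerate, x4 = barrels of FCC naphtha, x5 = barrels of ethanol.
min 46.68x1 + 148.91x2 + 90.29x3 + 76.54x4 + 112.06x5 with:
  91.1x1 + 111x2 + 89.5x3 + 90.2x4 + 108.2x5 ≥ 147.3   (octane-barrels)
  121x2 + 129.9x5 ≥ 293.7   (oxygenate mass)
  3.97x1 + 4.11x2 + 4.9x3 + 5.29x4 + 3.46x5 ≥ 16.14   (energy)
  x1, x2, x3, x4, x5 ≥ 0.
At the optimum only butane, ethanol are positive (MTBE, isomerate, FCC naphtha = 0). There the oxygenate mass and energy constraints are tight.
That vertex is x1 = 2.095, x5 = 2.261.
Hence cost = 46.68·2.095 + 112.06·2.261 = $351.1623.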